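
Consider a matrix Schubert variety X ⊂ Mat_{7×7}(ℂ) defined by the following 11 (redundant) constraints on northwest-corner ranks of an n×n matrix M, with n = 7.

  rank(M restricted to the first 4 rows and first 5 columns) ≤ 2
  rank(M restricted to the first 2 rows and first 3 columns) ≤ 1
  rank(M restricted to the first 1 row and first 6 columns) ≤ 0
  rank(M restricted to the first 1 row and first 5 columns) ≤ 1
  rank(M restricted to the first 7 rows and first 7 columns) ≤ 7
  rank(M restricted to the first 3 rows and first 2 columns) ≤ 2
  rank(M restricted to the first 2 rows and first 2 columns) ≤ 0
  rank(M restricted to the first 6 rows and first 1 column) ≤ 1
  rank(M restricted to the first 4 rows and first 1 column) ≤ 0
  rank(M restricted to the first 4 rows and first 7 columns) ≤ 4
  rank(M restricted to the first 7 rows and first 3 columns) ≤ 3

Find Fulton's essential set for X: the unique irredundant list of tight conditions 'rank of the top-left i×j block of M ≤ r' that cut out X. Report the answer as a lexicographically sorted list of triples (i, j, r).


Recovering R(i,j) via the rank-extension bound from the 11 conditions:

  i=1: 0, 0, 0, 0, 0, 0, 1
  i=2: 0, 0, 1, 1, 1, 1, 2
  i=3: 0, 1, 2, 2, 2, 2, 3
  i=4: 0, 1, 2, 2, 2, 3, 4
  i=5: 1, 2, 3, 3, 3, 4, 5
  i=6: 1, 2, 3, 4, 4, 5, 6
  i=7: 1, 2, 3, 4, 5, 6, 7

reading off 1-entries of Δ²R: w = (7, 3, 2, 6, 1, 4, 5).

D(w) has 12 cells with 4 SE-corners; essential set:

[(1, 6, 0), (2, 2, 0), (4, 1, 0), (4, 5, 2)]


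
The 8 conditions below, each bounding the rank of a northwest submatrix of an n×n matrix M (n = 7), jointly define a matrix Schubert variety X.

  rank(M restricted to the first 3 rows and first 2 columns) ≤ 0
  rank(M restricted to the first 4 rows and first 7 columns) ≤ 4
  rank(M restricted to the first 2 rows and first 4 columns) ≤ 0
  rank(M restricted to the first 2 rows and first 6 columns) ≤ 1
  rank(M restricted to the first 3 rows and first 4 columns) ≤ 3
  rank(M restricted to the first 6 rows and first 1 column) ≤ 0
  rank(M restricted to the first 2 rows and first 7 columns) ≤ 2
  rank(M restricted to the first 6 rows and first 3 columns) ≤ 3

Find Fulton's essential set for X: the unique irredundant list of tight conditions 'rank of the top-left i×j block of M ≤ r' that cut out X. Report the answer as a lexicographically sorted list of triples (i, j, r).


Reconstructing r_w from the 8 given conditions:

  0  0  0  0  1  1  1
  0  0  0  0  1  1  2
  0  0  1  1  2  2  3
  0  1  2  2  3  3  4
  0  1  2  3  4  4  5
  0  1  2  3  4  5  6
  1  2  3  4  5  6  7

the unique w with this rank table is (5, 7, 3, 2, 4, 6, 1).

|D(w)|=14, |Ess(w)|=4:

[(2, 4, 0), (2, 6, 1), (3, 2, 0), (6, 1, 0)]


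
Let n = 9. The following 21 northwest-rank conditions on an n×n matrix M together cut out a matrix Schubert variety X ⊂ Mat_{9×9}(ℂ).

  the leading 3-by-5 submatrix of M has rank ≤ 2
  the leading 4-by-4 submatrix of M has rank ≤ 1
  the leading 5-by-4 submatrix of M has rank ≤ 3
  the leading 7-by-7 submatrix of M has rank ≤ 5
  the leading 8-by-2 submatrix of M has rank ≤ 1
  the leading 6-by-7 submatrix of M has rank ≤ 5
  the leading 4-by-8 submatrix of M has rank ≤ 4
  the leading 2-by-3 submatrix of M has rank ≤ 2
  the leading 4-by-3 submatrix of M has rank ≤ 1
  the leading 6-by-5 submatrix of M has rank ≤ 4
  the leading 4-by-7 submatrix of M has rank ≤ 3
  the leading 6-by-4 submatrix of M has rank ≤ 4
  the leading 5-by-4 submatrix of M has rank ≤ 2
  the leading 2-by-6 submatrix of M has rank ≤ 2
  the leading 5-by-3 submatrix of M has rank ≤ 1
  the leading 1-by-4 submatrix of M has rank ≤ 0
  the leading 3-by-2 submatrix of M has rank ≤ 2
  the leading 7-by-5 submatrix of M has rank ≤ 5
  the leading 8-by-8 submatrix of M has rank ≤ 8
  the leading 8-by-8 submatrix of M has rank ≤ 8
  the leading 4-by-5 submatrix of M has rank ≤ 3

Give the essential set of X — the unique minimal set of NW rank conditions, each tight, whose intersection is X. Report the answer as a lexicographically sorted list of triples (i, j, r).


Rank table r_w(9×9) implied by the 21 constraints:

  row 1: 0  0  0  0  1  1  1  1  1
  row 2: 1  1  1  1  2  2  2  2  2
  row 3: 1  1  1  1  2  3  3  3  3
  row 4: 1  1  1  1  2  3  3  4  4
  row 5: 1  1  1  2  3  4  4  5  5
  row 6: 1  1  2  3  4  5  5  6  6
  row 7: 1  1  2  3  4  5  5  6  7
  row 8: 1  1  2  3  4  5  6  7  8
  row 9: 1  2  3  4  5  6  7  8  9

reading off 1-entries of Δ²R: w = (5, 1, 6, 8, 4, 3, 9, 7, 2).

D(w) has 17 cells with 6 SE-corners; essential set:

[(1, 4, 0), (4, 4, 1), (4, 7, 3), (5, 3, 1), (7, 7, 5), (8, 2, 1)]


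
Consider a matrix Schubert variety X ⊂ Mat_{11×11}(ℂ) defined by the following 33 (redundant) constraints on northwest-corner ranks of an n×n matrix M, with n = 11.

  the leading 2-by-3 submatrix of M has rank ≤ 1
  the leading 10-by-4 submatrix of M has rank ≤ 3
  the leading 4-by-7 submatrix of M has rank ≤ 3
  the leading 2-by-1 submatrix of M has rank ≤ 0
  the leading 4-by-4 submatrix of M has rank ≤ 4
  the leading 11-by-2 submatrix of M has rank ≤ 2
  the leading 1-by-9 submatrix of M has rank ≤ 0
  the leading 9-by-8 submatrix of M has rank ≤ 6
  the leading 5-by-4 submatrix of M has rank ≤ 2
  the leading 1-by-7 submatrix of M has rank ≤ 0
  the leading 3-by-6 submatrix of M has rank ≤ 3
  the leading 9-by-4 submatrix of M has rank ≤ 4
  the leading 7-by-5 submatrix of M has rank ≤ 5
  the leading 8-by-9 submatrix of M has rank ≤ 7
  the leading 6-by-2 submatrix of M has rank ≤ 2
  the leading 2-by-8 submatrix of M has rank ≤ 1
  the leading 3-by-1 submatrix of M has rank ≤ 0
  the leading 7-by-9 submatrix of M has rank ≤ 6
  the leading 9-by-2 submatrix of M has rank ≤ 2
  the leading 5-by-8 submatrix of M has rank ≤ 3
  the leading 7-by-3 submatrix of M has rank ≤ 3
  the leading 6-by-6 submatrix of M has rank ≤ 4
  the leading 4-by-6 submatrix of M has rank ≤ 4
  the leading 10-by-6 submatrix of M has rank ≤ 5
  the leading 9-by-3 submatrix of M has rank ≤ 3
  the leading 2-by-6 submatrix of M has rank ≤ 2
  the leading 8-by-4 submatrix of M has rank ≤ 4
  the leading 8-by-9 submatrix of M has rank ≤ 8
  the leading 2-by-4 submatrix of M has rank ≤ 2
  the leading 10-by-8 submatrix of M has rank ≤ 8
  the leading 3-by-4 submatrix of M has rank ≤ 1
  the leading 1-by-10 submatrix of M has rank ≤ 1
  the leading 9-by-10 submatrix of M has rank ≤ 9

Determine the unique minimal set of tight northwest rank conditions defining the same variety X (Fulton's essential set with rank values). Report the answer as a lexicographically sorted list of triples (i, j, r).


Propagating the 33 rank bounds to every northwest block:

  row 1: 0 | 0 | 0 | 0 | 0 | 0 | 0 | 0 | 0 | 1 | 1
  row 2: 0 | 1 | 1 | 1 | 1 | 1 | 1 | 1 | 1 | 2 | 2
  row 3: 0 | 1 | 1 | 1 | 2 | 2 | 2 | 2 | 2 | 3 | 3
  row 4: 1 | 2 | 2 | 2 | 3 | 3 | 3 | 3 | 3 | 4 | 4
  row 5: 1 | 2 | 2 | 2 | 3 | 3 | 3 | 3 | 4 | 5 | 5
  row 6: 1 | 2 | 3 | 3 | 4 | 4 | 4 | 4 | 5 | 6 | 6
  row 7: 1 | 2 | 3 | 3 | 4 | 5 | 5 | 5 | 6 | 7 | 7
  row 8: 1 | 2 | 3 | 3 | 4 | 5 | 6 | 6 | 7 | 8 | 8
  row 9: 1 | 2 | 3 | 3 | 4 | 5 | 6 | 6 | 7 | 8 | 9
  row 10: 1 | 2 | 3 | 3 | 4 | 5 | 6 | 7 | 8 | 9 | 10
  row 11: 1 | 2 | 3 | 4 | 5 | 6 | 7 | 8 | 9 | 10 | 11

second differences of R give the permutation w = (10, 2, 5, 1, 9, 3, 6, 7, 11, 8, 4).

D(w) has 23 cells with 7 SE-corners; essential set:

[(1, 9, 0), (3, 1, 0), (3, 4, 1), (5, 4, 2), (5, 8, 3), (9, 8, 6), (10, 4, 3)]


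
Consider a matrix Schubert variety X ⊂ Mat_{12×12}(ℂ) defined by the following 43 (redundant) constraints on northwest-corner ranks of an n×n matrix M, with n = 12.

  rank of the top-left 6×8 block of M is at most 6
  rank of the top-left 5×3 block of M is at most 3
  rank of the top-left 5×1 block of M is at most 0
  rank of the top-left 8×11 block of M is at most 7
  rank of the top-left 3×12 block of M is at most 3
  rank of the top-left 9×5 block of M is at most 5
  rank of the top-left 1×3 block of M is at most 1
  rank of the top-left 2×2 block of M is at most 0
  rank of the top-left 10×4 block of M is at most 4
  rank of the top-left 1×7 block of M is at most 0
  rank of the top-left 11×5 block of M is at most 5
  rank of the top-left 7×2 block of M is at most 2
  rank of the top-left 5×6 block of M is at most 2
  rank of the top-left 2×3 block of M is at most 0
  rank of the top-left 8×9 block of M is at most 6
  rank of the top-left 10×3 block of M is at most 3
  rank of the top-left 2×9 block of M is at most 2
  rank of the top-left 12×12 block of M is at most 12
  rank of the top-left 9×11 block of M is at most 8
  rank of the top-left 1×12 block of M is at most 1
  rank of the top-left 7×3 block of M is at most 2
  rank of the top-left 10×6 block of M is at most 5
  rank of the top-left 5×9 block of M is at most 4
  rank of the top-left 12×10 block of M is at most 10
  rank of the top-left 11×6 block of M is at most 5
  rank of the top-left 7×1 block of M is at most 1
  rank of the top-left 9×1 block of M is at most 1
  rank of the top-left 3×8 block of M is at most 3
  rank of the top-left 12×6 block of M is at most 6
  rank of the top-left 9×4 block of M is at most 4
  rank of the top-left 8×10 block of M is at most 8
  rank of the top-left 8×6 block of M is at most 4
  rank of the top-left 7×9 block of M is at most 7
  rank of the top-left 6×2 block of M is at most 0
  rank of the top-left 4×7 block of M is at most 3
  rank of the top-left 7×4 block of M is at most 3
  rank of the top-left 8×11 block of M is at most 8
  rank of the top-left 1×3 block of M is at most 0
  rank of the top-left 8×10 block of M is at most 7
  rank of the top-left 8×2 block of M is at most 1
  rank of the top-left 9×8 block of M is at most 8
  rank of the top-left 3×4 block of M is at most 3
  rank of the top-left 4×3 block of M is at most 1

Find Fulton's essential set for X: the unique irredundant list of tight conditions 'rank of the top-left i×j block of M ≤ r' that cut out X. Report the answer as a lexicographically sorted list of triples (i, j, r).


The tightest implied rank at each (i,j), from the 43 conditions:

  R[1]: 0 | 0 | 0 | 0 | 0 | 0 | 0 | 1 | 1 | 1 | 1 | 1
  R[2]: 0 | 0 | 0 | 1 | 1 | 1 | 1 | 2 | 2 | 2 | 2 | 2
  R[3]: 0 | 0 | 1 | 2 | 2 | 2 | 2 | 3 | 3 | 3 | 3 | 3
  R[4]: 0 | 0 | 1 | 2 | 2 | 2 | 3 | 4 | 4 | 4 | 4 | 4
  R[5]: 0 | 0 | 1 | 2 | 2 | 2 | 3 | 4 | 4 | 5 | 5 | 5
  R[6]: 0 | 0 | 1 | 2 | 3 | 3 | 4 | 5 | 5 | 6 | 6 | 6
  R[7]: 1 | 1 | 2 | 3 | 4 | 4 | 5 | 6 | 6 | 7 | 7 | 7
  R[8]: 1 | 1 | 2 | 3 | 4 | 4 | 5 | 6 | 6 | 7 | 7 | 8
  R[9]: 1 | 2 | 3 | 4 | 5 | 5 | 6 | 7 | 7 | 8 | 8 | 9
  R[10]: 1 | 2 | 3 | 4 | 5 | 5 | 6 | 7 | 8 | 9 | 9 | 10
  R[11]: 1 | 2 | 3 | 4 | 5 | 5 | 6 | 7 | 8 | 9 | 10 | 11
  R[12]: 1 | 2 | 3 | 4 | 5 | 6 | 7 | 8 | 9 | 10 | 11 | 12

the unique w with this rank table is (8, 4, 3, 7, 10, 5, 1, 12, 2, 9, 11, 6).

10 SE-corners of the 29-cell Rothe diagram give Ess(w):

[(1, 7, 0), (2, 3, 0), (5, 6, 2), (5, 9, 4), (6, 2, 0), (8, 2, 1), (8, 6, 4), (8, 9, 6), (8, 11, 7), (11, 6, 5)]


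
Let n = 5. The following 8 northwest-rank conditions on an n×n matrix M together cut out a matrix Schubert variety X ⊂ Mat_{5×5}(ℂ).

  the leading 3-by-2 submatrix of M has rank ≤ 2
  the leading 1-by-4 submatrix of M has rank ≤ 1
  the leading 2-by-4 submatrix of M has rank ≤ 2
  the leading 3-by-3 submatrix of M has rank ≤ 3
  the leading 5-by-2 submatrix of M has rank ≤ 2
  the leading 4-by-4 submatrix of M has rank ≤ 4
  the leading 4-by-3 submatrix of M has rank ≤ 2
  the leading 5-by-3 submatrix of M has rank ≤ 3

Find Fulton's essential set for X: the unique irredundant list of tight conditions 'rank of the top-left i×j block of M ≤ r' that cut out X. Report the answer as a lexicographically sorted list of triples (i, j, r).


Recovering R(i,j) via the rank-extension bound from the 8 conditions:

  1 1 1 1 1
  1 2 2 2 2
  1 2 2 3 3
  1 2 2 3 4
  1 2 3 4 5

giving w = (1, 2, 4, 5, 3) via Δ²R.

ℓ(w)=2; the 1 essential cell (i,j,r):

[(4, 3, 2)]


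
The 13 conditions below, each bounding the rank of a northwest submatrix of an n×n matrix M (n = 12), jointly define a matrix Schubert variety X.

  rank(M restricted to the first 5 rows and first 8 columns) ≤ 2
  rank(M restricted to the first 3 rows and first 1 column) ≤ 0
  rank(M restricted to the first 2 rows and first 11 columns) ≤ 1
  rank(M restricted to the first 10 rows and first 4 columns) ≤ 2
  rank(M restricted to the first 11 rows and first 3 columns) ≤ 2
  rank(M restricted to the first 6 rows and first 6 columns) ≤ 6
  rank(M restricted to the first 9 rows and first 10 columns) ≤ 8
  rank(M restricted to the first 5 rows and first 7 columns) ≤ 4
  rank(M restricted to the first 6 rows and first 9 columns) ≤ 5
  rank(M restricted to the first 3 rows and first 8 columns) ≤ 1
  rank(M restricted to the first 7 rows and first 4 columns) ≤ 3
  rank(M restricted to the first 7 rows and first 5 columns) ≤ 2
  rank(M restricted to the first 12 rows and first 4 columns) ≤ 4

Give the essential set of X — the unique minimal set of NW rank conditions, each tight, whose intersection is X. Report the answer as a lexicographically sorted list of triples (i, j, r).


Rank table r_w(12×12) implied by the 13 constraints:

  0 1 1 1 1 1 1 1 1 1 1 1
  0 1 1 1 1 1 1 1 1 1 1 2
  0 1 1 1 1 1 1 1 2 2 2 3
  1 2 2 2 2 2 2 2 3 3 3 4
  1 2 2 2 2 2 2 2 3 4 4 5
  1 2 2 2 2 3 3 3 4 5 5 6
  1 2 2 2 2 3 4 4 5 6 6 7
  1 2 2 2 3 4 5 5 6 7 7 8
  1 2 2 2 3 4 5 6 7 8 8 9
  1 2 2 2 3 4 5 6 7 8 9 10
  1 2 2 3 4 5 6 7 8 9 10 11
  1 2 3 4 5 6 7 8 9 10 11 12

the unique w with this rank table is (2, 12, 9, 1, 10, 6, 7, 5, 8, 11, 4, 3).

D(w) has 37 cells with 7 SE-corners; essential set:

[(2, 11, 1), (3, 1, 0), (3, 8, 1), (5, 8, 2), (7, 5, 2), (10, 4, 2), (11, 3, 2)]


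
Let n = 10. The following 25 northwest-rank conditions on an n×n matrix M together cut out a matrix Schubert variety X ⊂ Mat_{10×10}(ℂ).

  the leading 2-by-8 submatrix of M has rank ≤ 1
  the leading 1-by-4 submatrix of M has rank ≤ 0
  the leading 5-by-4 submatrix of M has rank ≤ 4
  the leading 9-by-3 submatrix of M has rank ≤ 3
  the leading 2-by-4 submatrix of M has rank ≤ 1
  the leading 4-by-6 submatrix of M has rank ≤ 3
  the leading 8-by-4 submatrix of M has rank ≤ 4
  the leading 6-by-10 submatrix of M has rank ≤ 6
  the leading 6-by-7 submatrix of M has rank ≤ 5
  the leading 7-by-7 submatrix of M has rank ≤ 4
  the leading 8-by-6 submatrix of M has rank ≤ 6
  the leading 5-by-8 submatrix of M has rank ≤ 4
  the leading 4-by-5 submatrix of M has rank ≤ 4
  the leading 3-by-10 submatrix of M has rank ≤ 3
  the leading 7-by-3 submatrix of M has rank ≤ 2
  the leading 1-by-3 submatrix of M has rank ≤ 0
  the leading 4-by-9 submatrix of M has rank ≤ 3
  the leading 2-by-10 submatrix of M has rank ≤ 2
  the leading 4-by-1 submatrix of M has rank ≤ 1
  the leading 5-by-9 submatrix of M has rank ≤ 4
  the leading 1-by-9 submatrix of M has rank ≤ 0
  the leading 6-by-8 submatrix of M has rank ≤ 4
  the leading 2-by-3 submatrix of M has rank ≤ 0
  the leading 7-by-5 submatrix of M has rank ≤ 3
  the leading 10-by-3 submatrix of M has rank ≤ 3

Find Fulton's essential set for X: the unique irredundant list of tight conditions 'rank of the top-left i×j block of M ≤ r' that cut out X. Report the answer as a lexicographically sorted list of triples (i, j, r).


Rank table r_w(10×10) implied by the 25 constraints:

  i=1: 0  0  0  0  0  0  0  0  0  1
  i=2: 0  0  0  1  1  1  1  1  1  2
  i=3: 1  1  1  2  2  2  2  2  2  3
  i=4: 1  2  2  3  3  3  3  3  3  4
  i=5: 1  2  2  3  3  4  4  4  4  5
  i=6: 1  2  2  3  3  4  4  4  5  6
  i=7: 1  2  2  3  3  4  4  5  6  7
  i=8: 1  2  3  4  4  5  5  6  7  8
  i=9: 1  2  3  4  5  6  6  7  8  9
  i=10: 1  2  3  4  5  6  7  8  9  10

giving w = (10, 4, 1, 2, 6, 9, 8, 3, 5, 7) via Δ²R.

Fulton essential set (6 of the 21 Rothe cells):

[(1, 9, 0), (2, 3, 0), (6, 8, 4), (7, 3, 2), (7, 5, 3), (7, 7, 4)]


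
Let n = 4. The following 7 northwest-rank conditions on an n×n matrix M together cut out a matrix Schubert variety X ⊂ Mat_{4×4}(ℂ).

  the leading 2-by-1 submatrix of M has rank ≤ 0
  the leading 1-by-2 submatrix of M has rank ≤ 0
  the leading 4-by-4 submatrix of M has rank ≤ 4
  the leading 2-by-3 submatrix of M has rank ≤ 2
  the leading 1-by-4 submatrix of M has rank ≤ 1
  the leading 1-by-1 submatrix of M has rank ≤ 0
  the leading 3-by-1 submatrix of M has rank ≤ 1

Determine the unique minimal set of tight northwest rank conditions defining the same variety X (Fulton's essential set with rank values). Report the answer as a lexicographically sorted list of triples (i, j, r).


Rank table r_w(4×4) implied by the 7 constraints:

  i=1: 0 | 0 | 1 | 1
  i=2: 0 | 1 | 2 | 2
  i=3: 1 | 2 | 3 | 3
  i=4: 1 | 2 | 3 | 4

the unique w with this rank table is (3, 2, 1, 4).

2 SE-corners of the 3-cell Rothe diagram give Ess(w):

[(1, 2, 0), (2, 1, 0)]


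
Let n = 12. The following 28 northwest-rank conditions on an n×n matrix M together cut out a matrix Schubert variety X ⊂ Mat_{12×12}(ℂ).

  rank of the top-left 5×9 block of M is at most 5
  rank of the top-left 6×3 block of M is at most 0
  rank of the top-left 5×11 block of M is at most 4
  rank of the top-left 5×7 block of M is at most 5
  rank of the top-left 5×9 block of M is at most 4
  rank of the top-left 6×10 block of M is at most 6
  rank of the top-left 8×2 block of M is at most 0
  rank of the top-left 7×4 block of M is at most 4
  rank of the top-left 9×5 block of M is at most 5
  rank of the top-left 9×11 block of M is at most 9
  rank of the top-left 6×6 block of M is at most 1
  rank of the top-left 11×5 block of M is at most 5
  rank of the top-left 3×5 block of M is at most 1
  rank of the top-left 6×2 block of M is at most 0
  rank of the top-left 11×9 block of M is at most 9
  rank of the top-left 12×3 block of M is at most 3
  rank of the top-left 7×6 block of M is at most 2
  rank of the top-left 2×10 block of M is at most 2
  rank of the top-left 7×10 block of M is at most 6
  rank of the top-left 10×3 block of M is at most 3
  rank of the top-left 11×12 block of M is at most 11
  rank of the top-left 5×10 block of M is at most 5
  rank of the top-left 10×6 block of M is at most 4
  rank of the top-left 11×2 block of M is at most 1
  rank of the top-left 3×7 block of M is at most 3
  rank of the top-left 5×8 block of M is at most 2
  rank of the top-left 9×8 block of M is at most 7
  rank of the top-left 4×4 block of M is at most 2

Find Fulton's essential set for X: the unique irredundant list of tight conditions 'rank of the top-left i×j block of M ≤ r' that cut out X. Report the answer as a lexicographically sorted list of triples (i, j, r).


Rank table r_w(12×12) implied by the 28 constraints:

  0, 0, 0, 1, 1, 1, 1, 1, 1, 1, 1, 1
  0, 0, 0, 1, 1, 1, 2, 2, 2, 2, 2, 2
  0, 0, 0, 1, 1, 1, 2, 2, 3, 3, 3, 3
  0, 0, 0, 1, 1, 1, 2, 2, 3, 4, 4, 4
  0, 0, 0, 1, 1, 1, 2, 2, 3, 4, 4, 5
  0, 0, 0, 1, 1, 1, 2, 3, 4, 5, 5, 6
  0, 0, 1, 2, 2, 2, 3, 4, 5, 6, 6, 7
  0, 0, 1, 2, 3, 3, 4, 5, 6, 7, 7, 8
  1, 1, 2, 3, 4, 4, 5, 6, 7, 8, 8, 9
  1, 1, 2, 3, 4, 4, 5, 6, 7, 8, 9, 10
  1, 1, 2, 3, 4, 5, 6, 7, 8, 9, 10, 11
  1, 2, 3, 4, 5, 6, 7, 8, 9, 10, 11, 12

so w = (4, 7, 9, 10, 12, 8, 3, 5, 1, 11, 6, 2).

D(w) has 39 cells with 7 SE-corners; essential set:

[(5, 8, 2), (5, 11, 4), (6, 3, 0), (6, 6, 1), (8, 2, 0), (10, 6, 4), (11, 2, 1)]


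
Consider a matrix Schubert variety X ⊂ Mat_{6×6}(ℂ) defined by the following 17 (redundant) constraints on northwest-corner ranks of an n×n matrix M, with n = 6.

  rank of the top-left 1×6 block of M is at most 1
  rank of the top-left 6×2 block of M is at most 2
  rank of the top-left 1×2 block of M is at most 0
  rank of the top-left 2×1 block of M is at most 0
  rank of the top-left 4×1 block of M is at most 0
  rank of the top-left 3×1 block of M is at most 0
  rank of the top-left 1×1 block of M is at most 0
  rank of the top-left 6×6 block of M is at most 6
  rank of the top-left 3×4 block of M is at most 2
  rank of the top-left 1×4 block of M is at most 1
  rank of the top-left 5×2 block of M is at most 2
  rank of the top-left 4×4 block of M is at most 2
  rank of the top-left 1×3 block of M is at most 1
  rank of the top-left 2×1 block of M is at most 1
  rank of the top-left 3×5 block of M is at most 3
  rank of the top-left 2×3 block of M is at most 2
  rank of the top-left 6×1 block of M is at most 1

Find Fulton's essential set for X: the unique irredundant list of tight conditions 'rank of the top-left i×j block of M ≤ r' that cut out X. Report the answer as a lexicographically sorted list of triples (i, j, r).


Reconstructing r_w from the 17 given conditions:

  i=1: 0 | 0 | 1 | 1 | 1 | 1
  i=2: 0 | 1 | 2 | 2 | 2 | 2
  i=3: 0 | 1 | 2 | 2 | 3 | 3
  i=4: 0 | 1 | 2 | 2 | 3 | 4
  i=5: 1 | 2 | 3 | 3 | 4 | 5
  i=6: 1 | 2 | 3 | 4 | 5 | 6

hence w(1..6) = (3, 2, 5, 6, 1, 4).

Rothe diagram D(w) (7 cells), 3 SE-corners (essential conditions):

[(1, 2, 0), (4, 1, 0), (4, 4, 2)]


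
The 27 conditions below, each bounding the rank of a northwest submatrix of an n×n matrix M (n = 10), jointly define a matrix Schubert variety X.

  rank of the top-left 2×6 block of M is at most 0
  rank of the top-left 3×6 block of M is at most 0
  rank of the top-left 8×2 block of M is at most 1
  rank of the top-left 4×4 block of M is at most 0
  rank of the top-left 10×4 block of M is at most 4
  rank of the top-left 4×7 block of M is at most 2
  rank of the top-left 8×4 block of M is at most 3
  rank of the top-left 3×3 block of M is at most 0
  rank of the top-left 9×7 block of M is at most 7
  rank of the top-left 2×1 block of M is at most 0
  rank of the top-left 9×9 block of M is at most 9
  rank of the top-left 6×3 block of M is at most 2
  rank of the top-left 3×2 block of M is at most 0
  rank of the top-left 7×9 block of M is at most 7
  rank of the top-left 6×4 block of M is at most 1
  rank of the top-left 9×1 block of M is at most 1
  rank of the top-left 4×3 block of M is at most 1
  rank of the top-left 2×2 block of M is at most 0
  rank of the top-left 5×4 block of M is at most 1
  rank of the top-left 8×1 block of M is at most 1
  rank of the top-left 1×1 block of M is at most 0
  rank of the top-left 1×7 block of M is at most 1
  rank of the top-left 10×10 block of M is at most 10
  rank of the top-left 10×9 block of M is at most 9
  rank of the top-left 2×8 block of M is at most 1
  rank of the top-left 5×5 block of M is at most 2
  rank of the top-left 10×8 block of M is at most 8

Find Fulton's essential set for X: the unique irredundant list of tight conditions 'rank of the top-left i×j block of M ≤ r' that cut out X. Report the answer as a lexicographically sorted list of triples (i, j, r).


Propagating the 27 rank bounds to every northwest block:

  R[1]: 0  0  0  0  0  0  1  1  1  1
  R[2]: 0  0  0  0  0  0  1  1  2  2
  R[3]: 0  0  0  0  0  0  1  2  3  3
  R[4]: 0  0  0  0  1  1  2  3  4  4
  R[5]: 1  1  1  1  2  2  3  4  5  5
  R[6]: 1  1  1  1  2  3  4  5  6  6
  R[7]: 1  1  2  2  3  4  5  6  7  7
  R[8]: 1  1  2  3  4  5  6  7  8  8
  R[9]: 1  2  3  4  5  6  7  8  9  9
  R[10]: 1  2  3  4  5  6  7  8  9  10

giving w = (7, 9, 8, 5, 1, 6, 3, 4, 2, 10) via Δ²R.

5 SE-corners of the 28-cell Rothe diagram give Ess(w):

[(2, 8, 1), (3, 6, 0), (4, 4, 0), (6, 4, 1), (8, 2, 1)]


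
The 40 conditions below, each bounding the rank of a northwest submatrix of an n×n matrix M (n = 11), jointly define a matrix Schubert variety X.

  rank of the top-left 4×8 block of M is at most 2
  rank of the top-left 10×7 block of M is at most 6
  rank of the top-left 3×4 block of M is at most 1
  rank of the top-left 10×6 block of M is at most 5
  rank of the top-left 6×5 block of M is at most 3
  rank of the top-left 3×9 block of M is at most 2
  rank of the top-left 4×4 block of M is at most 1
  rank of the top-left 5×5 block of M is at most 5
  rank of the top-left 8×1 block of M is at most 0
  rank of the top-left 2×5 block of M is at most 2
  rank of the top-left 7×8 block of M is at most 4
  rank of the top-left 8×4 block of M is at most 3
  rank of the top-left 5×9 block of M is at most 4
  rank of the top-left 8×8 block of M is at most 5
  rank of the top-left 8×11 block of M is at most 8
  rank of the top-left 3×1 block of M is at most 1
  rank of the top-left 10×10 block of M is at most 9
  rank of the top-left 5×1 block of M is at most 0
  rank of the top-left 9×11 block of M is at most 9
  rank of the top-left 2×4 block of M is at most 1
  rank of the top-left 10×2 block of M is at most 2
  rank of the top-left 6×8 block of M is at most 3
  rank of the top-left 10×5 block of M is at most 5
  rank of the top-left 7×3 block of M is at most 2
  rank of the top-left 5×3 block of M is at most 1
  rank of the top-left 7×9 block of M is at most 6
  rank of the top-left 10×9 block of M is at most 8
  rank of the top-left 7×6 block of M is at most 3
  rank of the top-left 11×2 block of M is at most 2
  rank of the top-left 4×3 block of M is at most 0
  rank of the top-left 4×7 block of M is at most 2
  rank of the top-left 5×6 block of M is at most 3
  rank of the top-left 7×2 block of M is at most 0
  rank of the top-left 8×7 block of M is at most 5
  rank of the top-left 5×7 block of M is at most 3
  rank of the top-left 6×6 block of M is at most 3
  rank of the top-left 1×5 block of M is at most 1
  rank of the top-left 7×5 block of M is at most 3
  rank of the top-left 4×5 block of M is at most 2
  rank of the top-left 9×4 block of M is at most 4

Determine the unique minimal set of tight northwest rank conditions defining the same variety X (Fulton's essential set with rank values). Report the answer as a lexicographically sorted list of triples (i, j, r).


Reconstructing r_w from the 40 given conditions:

  i=1: 0, 0, 0, 1, 1, 1, 1, 1, 1, 1, 1
  i=2: 0, 0, 0, 1, 2, 2, 2, 2, 2, 2, 2
  i=3: 0, 0, 0, 1, 2, 2, 2, 2, 2, 3, 3
  i=4: 0, 0, 0, 1, 2, 2, 2, 2, 3, 4, 4
  i=5: 0, 0, 1, 2, 3, 3, 3, 3, 4, 5, 5
  i=6: 0, 0, 1, 2, 3, 3, 3, 3, 4, 5, 6
  i=7: 0, 0, 1, 2, 3, 3, 4, 4, 5, 6, 7
  i=8: 0, 1, 2, 3, 4, 4, 5, 5, 6, 7, 8
  i=9: 1, 2, 3, 4, 5, 5, 6, 6, 7, 8, 9
  i=10: 1, 2, 3, 4, 5, 5, 6, 7, 8, 9, 10
  i=11: 1, 2, 3, 4, 5, 6, 7, 8, 9, 10, 11

giving w = (4, 5, 10, 9, 3, 11, 7, 2, 1, 8, 6) via Δ²R.

|D(w)|=31, |Ess(w)|=8:

[(3, 9, 2), (4, 3, 0), (4, 8, 2), (6, 8, 3), (7, 2, 0), (7, 6, 3), (8, 1, 0), (10, 6, 5)]


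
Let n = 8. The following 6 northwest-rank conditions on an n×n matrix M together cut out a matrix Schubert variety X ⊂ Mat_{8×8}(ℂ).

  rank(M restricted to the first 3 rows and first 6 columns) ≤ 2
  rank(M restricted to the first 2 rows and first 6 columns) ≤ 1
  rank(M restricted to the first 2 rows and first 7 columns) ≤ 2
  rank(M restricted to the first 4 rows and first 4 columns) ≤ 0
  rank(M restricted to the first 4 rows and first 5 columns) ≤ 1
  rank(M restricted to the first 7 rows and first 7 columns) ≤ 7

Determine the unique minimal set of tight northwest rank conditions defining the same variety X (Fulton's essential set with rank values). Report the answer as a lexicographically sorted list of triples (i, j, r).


Rank table r_w(8×8) implied by the 6 constraints:

  R[1]: 0 0 0 0 1 1 1 1
  R[2]: 0 0 0 0 1 1 2 2
  R[3]: 0 0 0 0 1 2 3 3
  R[4]: 0 0 0 0 1 2 3 4
  R[5]: 1 1 1 1 2 3 4 5
  R[6]: 1 2 2 2 3 4 5 6
  R[7]: 1 2 3 3 4 5 6 7
  R[8]: 1 2 3 4 5 6 7 8

reading off 1-entries of Δ²R: w = (5, 7, 6, 8, 1, 2, 3, 4).

Fulton essential set (2 of the 17 Rothe cells):

[(2, 6, 1), (4, 4, 0)]


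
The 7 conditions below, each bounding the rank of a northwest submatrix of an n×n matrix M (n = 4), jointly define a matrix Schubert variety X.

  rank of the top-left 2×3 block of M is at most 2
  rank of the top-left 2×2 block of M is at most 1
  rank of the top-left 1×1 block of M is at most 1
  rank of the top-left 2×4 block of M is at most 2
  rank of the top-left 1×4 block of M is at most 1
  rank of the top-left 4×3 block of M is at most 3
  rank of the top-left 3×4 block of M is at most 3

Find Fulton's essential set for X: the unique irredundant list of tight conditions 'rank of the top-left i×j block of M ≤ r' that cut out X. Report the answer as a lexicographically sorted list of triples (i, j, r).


Recovering R(i,j) via the rank-extension bound from the 7 conditions:

  1  1  1  1
  1  1  2  2
  1  2  3  3
  1  2  3  4

the unique w with this rank table is (1, 3, 2, 4).

ℓ(w)=1; the 1 essential cell (i,j,r):

[(2, 2, 1)]


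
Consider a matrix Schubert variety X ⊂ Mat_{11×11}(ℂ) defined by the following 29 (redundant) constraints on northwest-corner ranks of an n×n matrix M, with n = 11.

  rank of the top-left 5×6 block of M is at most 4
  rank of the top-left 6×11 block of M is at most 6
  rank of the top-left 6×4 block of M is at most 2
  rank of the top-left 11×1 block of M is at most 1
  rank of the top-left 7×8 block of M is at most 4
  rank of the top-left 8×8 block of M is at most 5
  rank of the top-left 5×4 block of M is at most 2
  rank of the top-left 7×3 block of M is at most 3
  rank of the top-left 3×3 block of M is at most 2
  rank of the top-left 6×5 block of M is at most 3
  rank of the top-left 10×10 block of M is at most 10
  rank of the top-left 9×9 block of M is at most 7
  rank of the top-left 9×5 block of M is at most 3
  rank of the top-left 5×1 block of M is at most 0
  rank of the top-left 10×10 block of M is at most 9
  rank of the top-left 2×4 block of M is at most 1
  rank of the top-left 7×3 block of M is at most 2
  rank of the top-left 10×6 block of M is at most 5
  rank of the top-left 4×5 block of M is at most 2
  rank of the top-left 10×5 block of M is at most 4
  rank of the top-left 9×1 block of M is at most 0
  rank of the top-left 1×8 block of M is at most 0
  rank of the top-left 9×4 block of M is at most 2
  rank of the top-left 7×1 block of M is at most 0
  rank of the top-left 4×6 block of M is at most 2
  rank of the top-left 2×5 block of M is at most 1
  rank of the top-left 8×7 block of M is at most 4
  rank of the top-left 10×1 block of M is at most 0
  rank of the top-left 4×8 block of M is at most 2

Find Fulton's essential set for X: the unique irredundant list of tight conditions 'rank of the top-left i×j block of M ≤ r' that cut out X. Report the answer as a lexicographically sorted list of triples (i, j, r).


Recovering R(i,j) via the rank-extension bound from the 29 conditions:

  0 | 0 | 0 | 0 | 0 | 0 | 0 | 0 | 1 | 1 | 1
  0 | 1 | 1 | 1 | 1 | 1 | 1 | 1 | 2 | 2 | 2
  0 | 1 | 2 | 2 | 2 | 2 | 2 | 2 | 3 | 3 | 3
  0 | 1 | 2 | 2 | 2 | 2 | 2 | 2 | 3 | 4 | 4
  0 | 1 | 2 | 2 | 3 | 3 | 3 | 3 | 4 | 5 | 5
  0 | 1 | 2 | 2 | 3 | 4 | 4 | 4 | 5 | 6 | 6
  0 | 1 | 2 | 2 | 3 | 4 | 4 | 4 | 5 | 6 | 7
  0 | 1 | 2 | 2 | 3 | 4 | 4 | 5 | 6 | 7 | 8
  0 | 1 | 2 | 2 | 3 | 4 | 5 | 6 | 7 | 8 | 9
  0 | 1 | 2 | 3 | 4 | 5 | 6 | 7 | 8 | 9 | 10
  1 | 2 | 3 | 4 | 5 | 6 | 7 | 8 | 9 | 10 | 11

second differences of R give the permutation w = (9, 2, 3, 10, 5, 6, 11, 8, 7, 4, 1).

Fulton essential set (6 of the 30 Rothe cells):

[(1, 8, 0), (4, 8, 2), (7, 8, 4), (8, 7, 4), (9, 4, 2), (10, 1, 0)]


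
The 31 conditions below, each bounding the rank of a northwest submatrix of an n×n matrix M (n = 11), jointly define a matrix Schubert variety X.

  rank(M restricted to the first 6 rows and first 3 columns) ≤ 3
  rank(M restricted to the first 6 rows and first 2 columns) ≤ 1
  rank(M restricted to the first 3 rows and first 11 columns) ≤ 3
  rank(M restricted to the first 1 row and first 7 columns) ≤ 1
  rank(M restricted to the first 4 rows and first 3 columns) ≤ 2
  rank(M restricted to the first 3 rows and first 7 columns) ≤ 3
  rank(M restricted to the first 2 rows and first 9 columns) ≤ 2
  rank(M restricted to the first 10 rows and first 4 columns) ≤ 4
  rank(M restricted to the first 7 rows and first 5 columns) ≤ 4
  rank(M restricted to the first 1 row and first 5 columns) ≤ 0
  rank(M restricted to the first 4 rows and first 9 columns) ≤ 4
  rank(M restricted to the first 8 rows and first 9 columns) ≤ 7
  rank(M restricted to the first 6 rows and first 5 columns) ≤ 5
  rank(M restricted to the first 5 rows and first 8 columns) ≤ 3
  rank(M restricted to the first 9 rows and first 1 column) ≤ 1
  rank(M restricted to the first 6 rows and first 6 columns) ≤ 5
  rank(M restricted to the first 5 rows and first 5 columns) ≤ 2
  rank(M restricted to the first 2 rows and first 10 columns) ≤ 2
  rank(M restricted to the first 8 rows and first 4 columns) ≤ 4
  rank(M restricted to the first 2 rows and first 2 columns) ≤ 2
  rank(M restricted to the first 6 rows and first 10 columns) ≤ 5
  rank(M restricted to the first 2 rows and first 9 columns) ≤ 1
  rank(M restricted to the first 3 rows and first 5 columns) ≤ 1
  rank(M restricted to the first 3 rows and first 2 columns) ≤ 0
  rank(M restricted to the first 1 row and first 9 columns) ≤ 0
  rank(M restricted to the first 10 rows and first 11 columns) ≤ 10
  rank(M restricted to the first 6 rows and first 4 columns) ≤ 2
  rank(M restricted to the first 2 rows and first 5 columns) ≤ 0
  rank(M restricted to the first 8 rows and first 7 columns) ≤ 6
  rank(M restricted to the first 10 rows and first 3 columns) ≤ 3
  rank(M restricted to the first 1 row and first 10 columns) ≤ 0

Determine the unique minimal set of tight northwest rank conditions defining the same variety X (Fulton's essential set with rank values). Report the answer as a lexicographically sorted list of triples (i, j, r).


The tightest implied rank at each (i,j), from the 31 conditions:

  R[1]: 0 0 0 0 0 0 0 0 0 0 1
  R[2]: 0 0 0 0 0 1 1 1 1 1 2
  R[3]: 0 0 1 1 1 2 2 2 2 2 3
  R[4]: 1 1 2 2 2 3 3 3 3 3 4
  R[5]: 1 1 2 2 2 3 3 3 4 4 5
  R[6]: 1 1 2 2 3 4 4 4 5 5 6
  R[7]: 1 2 3 3 4 5 5 5 6 6 7
  R[8]: 1 2 3 4 5 6 6 6 7 7 8
  R[9]: 1 2 3 4 5 6 7 7 8 8 9
  R[10]: 1 2 3 4 5 6 7 8 9 9 10
  R[11]: 1 2 3 4 5 6 7 8 9 10 11

giving w = (11, 6, 3, 1, 9, 5, 2, 4, 7, 8, 10) via Δ²R.

D(w) has 24 cells with 7 SE-corners; essential set:

[(1, 10, 0), (2, 5, 0), (3, 2, 0), (5, 5, 2), (5, 8, 3), (6, 2, 1), (6, 4, 2)]


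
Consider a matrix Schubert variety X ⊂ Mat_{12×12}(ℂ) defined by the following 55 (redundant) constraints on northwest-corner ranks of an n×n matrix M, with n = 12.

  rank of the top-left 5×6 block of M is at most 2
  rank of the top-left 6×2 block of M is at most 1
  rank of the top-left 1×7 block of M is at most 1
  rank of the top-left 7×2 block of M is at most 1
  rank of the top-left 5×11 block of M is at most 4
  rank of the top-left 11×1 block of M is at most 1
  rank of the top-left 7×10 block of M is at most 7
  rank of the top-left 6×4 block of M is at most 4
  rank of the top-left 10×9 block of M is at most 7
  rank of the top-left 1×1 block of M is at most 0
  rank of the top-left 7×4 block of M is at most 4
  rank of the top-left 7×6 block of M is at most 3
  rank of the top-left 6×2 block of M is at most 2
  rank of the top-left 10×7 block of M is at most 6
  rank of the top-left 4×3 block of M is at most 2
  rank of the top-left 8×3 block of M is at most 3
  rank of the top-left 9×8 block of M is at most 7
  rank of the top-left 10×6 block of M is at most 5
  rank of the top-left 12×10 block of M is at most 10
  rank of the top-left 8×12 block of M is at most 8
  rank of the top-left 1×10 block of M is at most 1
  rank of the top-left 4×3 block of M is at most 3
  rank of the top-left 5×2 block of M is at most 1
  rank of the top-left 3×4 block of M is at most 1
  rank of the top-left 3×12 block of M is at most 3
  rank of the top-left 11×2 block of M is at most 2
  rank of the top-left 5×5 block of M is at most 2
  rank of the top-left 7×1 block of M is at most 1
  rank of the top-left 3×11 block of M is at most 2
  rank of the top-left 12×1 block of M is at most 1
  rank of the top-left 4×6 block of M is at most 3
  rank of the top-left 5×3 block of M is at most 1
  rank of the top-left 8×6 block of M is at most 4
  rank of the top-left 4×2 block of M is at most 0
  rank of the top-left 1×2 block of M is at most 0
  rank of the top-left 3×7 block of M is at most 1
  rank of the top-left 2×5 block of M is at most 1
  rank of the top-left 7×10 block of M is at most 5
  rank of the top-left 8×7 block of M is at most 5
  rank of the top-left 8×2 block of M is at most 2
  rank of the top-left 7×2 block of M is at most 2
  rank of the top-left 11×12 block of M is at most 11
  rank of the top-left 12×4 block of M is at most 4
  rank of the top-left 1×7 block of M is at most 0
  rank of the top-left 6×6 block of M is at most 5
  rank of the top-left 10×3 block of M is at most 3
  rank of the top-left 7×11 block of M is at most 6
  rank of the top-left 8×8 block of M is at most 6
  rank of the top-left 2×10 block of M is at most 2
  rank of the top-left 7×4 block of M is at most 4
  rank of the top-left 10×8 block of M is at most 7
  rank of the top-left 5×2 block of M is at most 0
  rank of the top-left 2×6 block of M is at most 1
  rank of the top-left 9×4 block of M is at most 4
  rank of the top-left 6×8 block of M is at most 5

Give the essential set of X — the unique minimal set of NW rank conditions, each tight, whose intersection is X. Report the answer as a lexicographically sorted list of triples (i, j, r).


Computing R[i][j] = min implied NW-rank bound (n=12, 55 conditions):

  row 1: 0 0 0 0 0 0 0 1 1 1 1 1
  row 2: 0 0 1 1 1 1 1 2 2 2 2 2
  row 3: 0 0 1 1 1 1 1 2 2 2 2 3
  row 4: 0 0 1 2 2 2 2 3 3 3 3 4
  row 5: 0 0 1 2 2 2 3 4 4 4 4 5
  row 6: 1 1 2 3 3 3 4 5 5 5 5 6
  row 7: 1 1 2 3 3 3 4 5 5 5 6 7
  row 8: 1 2 3 4 4 4 5 6 6 6 7 8
  row 9: 1 2 3 4 5 5 6 7 7 7 8 9
  row 10: 1 2 3 4 5 5 6 7 7 8 9 10
  row 11: 1 2 3 4 5 6 7 8 8 9 10 11
  row 12: 1 2 3 4 5 6 7 8 9 10 11 12

reading off 1-entries of Δ²R: w = (8, 3, 12, 4, 7, 1, 11, 2, 5, 10, 6, 9).

10 SE-corners of the 31-cell Rothe diagram give Ess(w):

[(1, 7, 0), (3, 7, 1), (3, 11, 2), (5, 2, 0), (5, 6, 2), (7, 2, 1), (7, 6, 3), (7, 10, 5), (10, 6, 5), (10, 9, 7)]


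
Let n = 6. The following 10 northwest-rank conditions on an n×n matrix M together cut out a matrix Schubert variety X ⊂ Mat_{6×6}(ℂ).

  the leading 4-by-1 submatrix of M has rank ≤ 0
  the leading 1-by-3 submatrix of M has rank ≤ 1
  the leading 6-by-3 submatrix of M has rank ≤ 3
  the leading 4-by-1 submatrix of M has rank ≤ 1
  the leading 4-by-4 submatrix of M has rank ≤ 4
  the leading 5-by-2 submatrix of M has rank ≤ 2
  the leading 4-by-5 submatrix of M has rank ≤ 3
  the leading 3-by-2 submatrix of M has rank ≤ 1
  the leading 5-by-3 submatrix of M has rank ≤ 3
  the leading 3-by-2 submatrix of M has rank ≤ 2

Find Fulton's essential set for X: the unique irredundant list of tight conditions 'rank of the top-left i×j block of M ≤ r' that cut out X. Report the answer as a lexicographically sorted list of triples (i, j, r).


The tightest implied rank at each (i,j), from the 10 conditions:

  i=1: 0, 1, 1, 1, 1, 1
  i=2: 0, 1, 2, 2, 2, 2
  i=3: 0, 1, 2, 3, 3, 3
  i=4: 0, 1, 2, 3, 3, 4
  i=5: 1, 2, 3, 4, 4, 5
  i=6: 1, 2, 3, 4, 5, 6

hence w(1..6) = (2, 3, 4, 6, 1, 5).

ℓ(w)=5; the 2 essential cells (i,j,r):

[(4, 1, 0), (4, 5, 3)]


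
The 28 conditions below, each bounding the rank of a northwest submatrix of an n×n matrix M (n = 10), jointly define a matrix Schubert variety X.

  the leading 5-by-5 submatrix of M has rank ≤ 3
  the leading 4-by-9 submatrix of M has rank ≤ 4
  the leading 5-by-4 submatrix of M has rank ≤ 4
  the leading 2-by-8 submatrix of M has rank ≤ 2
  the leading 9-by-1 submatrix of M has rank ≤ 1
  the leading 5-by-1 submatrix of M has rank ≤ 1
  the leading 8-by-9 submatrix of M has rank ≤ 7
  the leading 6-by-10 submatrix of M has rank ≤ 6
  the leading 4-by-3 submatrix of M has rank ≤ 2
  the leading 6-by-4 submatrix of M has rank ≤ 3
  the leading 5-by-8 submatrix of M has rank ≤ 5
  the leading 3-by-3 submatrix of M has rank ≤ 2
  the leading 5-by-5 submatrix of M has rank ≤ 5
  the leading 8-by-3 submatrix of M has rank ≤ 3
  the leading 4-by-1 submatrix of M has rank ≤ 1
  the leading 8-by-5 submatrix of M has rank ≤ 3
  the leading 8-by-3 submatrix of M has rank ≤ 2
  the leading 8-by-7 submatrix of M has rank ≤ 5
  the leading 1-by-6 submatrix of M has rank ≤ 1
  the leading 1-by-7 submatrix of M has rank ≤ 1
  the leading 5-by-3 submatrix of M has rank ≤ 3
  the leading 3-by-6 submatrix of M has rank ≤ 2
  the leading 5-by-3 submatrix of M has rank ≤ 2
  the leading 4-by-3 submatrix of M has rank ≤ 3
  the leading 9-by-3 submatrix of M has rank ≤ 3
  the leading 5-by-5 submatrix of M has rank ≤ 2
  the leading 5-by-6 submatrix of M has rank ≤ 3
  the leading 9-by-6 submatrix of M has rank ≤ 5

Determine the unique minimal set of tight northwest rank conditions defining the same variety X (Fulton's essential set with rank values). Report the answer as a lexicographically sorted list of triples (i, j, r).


The tightest implied rank at each (i,j), from the 28 conditions:

  i=1: 1, 1, 1, 1, 1, 1, 1, 1, 1, 1
  i=2: 1, 2, 2, 2, 2, 2, 2, 2, 2, 2
  i=3: 1, 2, 2, 2, 2, 2, 3, 3, 3, 3
  i=4: 1, 2, 2, 2, 2, 3, 4, 4, 4, 4
  i=5: 1, 2, 2, 2, 2, 3, 4, 5, 5, 5
  i=6: 1, 2, 2, 3, 3, 4, 5, 6, 6, 6
  i=7: 1, 2, 2, 3, 3, 4, 5, 6, 7, 7
  i=8: 1, 2, 2, 3, 3, 4, 5, 6, 7, 8
  i=9: 1, 2, 3, 4, 4, 5, 6, 7, 8, 9
  i=10: 1, 2, 3, 4, 5, 6, 7, 8, 9, 10

hence w(1..10) = (1, 2, 7, 6, 8, 4, 9, 10, 3, 5).

|D(w)|=15, |Ess(w)|=4:

[(3, 6, 2), (5, 5, 2), (8, 3, 2), (8, 5, 3)]
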